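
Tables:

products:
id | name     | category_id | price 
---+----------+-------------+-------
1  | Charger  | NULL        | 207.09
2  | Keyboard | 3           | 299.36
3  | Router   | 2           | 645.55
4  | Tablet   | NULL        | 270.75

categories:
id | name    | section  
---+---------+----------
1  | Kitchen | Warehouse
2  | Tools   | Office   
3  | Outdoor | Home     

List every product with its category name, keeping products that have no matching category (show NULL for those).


LEFT JOIN keeps every row from products (the left table); where category_id has no match in categories, the category columns become NULL. Walk through each product:
  - product 1 (Charger): category_id=NULL, no match -> kept with NULL
  - product 2 (Keyboard): category_id=3 -> matches Outdoor
  - product 3 (Router): category_id=2 -> matches Tools
  - product 4 (Tablet): category_id=NULL, no match -> kept with NULL
All 4 rows appear; 2 have NULL category.

SQL:
SELECT a.name, b.name AS category
FROM products a
LEFT JOIN categories b ON a.category_id = b.id

Result:
name     | category
---------+---------
Charger  | NULL    
Keyboard | Outdoor 
Router   | Tools   
Tablet   | NULL    


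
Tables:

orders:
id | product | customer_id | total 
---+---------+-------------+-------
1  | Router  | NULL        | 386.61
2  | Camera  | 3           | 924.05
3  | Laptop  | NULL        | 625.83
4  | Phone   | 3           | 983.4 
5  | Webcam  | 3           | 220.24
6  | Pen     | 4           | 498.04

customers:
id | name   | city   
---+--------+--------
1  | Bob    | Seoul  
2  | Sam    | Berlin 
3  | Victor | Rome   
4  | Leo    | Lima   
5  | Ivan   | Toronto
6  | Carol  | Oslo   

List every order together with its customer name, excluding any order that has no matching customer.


INNER JOIN keeps only orders rows whose customer_id matches an id in customers. Walk through each order:
  - order 1 (Router): customer_id=NULL, no match -> dropped
  - order 2 (Camera): customer_id=3 -> matches Victor
  - order 3 (Laptop): customer_id=NULL, no match -> dropped
  - order 4 (Phone): customer_id=3 -> matches Victor
  - order 5 (Webcam): customer_id=3 -> matches Victor
  - order 6 (Pen): customer_id=4 -> matches Leo
So 2 of 6 rows are dropped.

SQL:
SELECT a.product, b.name AS customer
FROM orders a
INNER JOIN customers b ON a.customer_id = b.id

Result:
product | customer
--------+---------
Camera  | Victor  
Phone   | Victor  
Webcam  | Victor  
Pen     | Leo     


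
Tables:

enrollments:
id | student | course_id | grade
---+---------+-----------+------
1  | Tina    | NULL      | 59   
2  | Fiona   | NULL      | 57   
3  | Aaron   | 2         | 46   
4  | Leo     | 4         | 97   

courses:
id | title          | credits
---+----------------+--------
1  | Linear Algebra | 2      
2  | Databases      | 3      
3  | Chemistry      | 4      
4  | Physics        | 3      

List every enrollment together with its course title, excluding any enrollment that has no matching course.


INNER JOIN keeps only enrollments rows whose course_id matches an id in courses. Walk through each enrollment:
  - enrollment 1 (Tina): course_id=NULL, no match -> dropped
  - enrollment 2 (Fiona): course_id=NULL, no match -> dropped
  - enrollment 3 (Aaron): course_id=2 -> matches Databases
  - enrollment 4 (Leo): course_id=4 -> matches Physics
So 2 of 4 rows are dropped.

SQL:
SELECT a.student, b.title AS course
FROM enrollments a
INNER JOIN courses b ON a.course_id = b.id

Result:
student | course   
--------+----------
Aaron   | Databases
Leo     | Physics  


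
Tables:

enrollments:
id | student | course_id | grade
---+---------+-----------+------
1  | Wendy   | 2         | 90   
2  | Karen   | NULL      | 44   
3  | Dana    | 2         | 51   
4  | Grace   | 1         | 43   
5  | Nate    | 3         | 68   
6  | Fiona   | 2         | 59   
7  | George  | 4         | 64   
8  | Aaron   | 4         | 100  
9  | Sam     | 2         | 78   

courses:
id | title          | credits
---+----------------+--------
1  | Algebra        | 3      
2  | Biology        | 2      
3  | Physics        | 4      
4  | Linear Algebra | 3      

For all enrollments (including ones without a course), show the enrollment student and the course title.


LEFT JOIN keeps every row from enrollments (the left table); where course_id has no match in courses, the course columns become NULL. Walk through each enrollment:
  - enrollment 1 (Wendy): course_id=2 -> matches Biology
  - enrollment 2 (Karen): course_id=NULL, no match -> kept with NULL
  - enrollment 3 (Dana): course_id=2 -> matches Biology
  - enrollment 4 (Grace): course_id=1 -> matches Algebra
  - enrollment 5 (Nate): course_id=3 -> matches Physics
  - enrollment 6 (Fiona): course_id=2 -> matches Biology
  - enrollment 7 (George): course_id=4 -> matches Linear Algebra
  - enrollment 8 (Aaron): course_id=4 -> matches Linear Algebra
  - enrollment 9 (Sam): course_id=2 -> matches Biology
All 9 rows appear; 1 has NULL course.

SQL:
SELECT a.student, b.title AS course
FROM enrollments a
LEFT JOIN courses b ON a.course_id = b.id

Result:
student | course        
--------+---------------
Wendy   | Biology       
Karen   | NULL          
Dana    | Biology       
Grace   | Algebra       
Nate    | Physics       
Fiona   | Biology       
George  | Linear Algebra
Aaron   | Linear Algebra
Sam     | Biology       


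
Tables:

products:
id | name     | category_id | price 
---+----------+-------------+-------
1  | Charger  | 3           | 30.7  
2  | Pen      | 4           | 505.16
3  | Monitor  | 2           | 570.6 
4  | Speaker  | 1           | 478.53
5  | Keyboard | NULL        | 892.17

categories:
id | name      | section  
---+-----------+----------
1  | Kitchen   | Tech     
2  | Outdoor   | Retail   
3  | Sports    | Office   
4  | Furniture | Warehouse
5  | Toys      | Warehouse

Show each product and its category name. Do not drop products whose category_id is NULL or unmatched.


LEFT JOIN keeps every row from products (the left table); where category_id has no match in categories, the category columns become NULL. Walk through each product:
  - product 1 (Charger): category_id=3 -> matches Sports
  - product 2 (Pen): category_id=4 -> matches Furniture
  - product 3 (Monitor): category_id=2 -> matches Outdoor
  - product 4 (Speaker): category_id=1 -> matches Kitchen
  - product 5 (Keyboard): category_id=NULL, no match -> kept with NULL
All 5 rows appear; 1 has NULL category.

SQL:
SELECT a.name, b.name AS category
FROM products a
LEFT JOIN categories b ON a.category_id = b.id

Result:
name     | category 
---------+----------
Charger  | Sports   
Pen      | Furniture
Monitor  | Outdoor  
Speaker  | Kitchen  
Keyboard | NULL     


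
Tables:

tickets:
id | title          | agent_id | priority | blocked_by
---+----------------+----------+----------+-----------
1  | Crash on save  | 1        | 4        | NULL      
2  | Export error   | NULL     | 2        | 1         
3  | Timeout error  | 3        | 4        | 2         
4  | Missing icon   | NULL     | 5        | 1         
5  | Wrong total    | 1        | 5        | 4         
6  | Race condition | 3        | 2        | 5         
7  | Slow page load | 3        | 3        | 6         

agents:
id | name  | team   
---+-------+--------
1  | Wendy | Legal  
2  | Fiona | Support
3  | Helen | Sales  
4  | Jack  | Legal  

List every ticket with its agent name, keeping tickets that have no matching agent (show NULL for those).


LEFT JOIN keeps every row from tickets (the left table); where agent_id has no match in agents, the agent columns become NULL. Walk through each ticket:
  - ticket 1 (Crash on save): agent_id=1 -> matches Wendy
  - ticket 2 (Export error): agent_id=NULL, no match -> kept with NULL
  - ticket 3 (Timeout error): agent_id=3 -> matches Helen
  - ticket 4 (Missing icon): agent_id=NULL, no match -> kept with NULL
  - ticket 5 (Wrong total): agent_id=1 -> matches Wendy
  - ticket 6 (Race condition): agent_id=3 -> matches Helen
  - ticket 7 (Slow page load): agent_id=3 -> matches Helen
All 7 rows appear; 2 have NULL agent.

SQL:
SELECT a.title, b.name AS agent
FROM tickets a
LEFT JOIN agents b ON a.agent_id = b.id

Result:
title          | agent
---------------+------
Crash on save  | Wendy
Export error   | NULL 
Timeout error  | Helen
Missing icon   | NULL 
Wrong total    | Wendy
Race condition | Helen
Slow page load | Helen


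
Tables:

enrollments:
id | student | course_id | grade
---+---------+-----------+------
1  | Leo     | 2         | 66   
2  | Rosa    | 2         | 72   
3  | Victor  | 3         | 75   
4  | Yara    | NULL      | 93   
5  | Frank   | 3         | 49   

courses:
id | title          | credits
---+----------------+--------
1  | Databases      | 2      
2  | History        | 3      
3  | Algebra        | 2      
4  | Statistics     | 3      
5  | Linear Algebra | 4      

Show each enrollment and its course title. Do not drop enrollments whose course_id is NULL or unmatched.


LEFT JOIN keeps every row from enrollments (the left table); where course_id has no match in courses, the course columns become NULL. Walk through each enrollment:
  - enrollment 1 (Leo): course_id=2 -> matches History
  - enrollment 2 (Rosa): course_id=2 -> matches History
  - enrollment 3 (Victor): course_id=3 -> matches Algebra
  - enrollment 4 (Yara): course_id=NULL, no match -> kept with NULL
  - enrollment 5 (Frank): course_id=3 -> matches Algebra
All 5 rows appear; 1 has NULL course.

SQL:
SELECT a.student, b.title AS course
FROM enrollments a
LEFT JOIN courses b ON a.course_id = b.id

Result:
student | course 
--------+--------
Leo     | History
Rosa    | History
Victor  | Algebra
Yara    | NULL   
Frank   | Algebra


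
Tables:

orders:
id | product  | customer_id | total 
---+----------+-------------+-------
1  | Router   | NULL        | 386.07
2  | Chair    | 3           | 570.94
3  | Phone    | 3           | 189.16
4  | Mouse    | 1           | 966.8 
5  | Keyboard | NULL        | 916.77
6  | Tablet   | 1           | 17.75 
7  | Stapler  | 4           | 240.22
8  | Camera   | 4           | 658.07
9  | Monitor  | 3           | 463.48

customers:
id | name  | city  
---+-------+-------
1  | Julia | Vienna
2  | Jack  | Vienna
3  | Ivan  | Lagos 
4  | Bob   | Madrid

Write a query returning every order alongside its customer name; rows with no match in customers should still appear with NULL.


LEFT JOIN keeps every row from orders (the left table); where customer_id has no match in customers, the customer columns become NULL. Walk through each order:
  - order 1 (Router): customer_id=NULL, no match -> kept with NULL
  - order 2 (Chair): customer_id=3 -> matches Ivan
  - order 3 (Phone): customer_id=3 -> matches Ivan
  - order 4 (Mouse): customer_id=1 -> matches Julia
  - order 5 (Keyboard): customer_id=NULL, no match -> kept with NULL
  - order 6 (Tablet): customer_id=1 -> matches Julia
  - order 7 (Stapler): customer_id=4 -> matches Bob
  - order 8 (Camera): customer_id=4 -> matches Bob
  - order 9 (Monitor): customer_id=3 -> matches Ivan
All 9 rows appear; 2 have NULL customer.

SQL:
SELECT a.product, b.name AS customer
FROM orders a
LEFT JOIN customers b ON a.customer_id = b.id

Result:
product  | customer
---------+---------
Router   | NULL    
Chair    | Ivan    
Phone    | Ivan    
Mouse    | Julia   
Keyboard | NULL    
Tablet   | Julia   
Stapler  | Bob     
Camera   | Bob     
Monitor  | Ivan    


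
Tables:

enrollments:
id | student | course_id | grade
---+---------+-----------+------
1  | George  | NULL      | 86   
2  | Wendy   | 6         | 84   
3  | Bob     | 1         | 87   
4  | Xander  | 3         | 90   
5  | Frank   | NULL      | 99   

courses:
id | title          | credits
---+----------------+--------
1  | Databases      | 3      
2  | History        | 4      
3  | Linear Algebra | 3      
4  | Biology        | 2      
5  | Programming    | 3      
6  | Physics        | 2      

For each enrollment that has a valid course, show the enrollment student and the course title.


INNER JOIN keeps only enrollments rows whose course_id matches an id in courses. Walk through each enrollment:
  - enrollment 1 (George): course_id=NULL, no match -> dropped
  - enrollment 2 (Wendy): course_id=6 -> matches Physics
  - enrollment 3 (Bob): course_id=1 -> matches Databases
  - enrollment 4 (Xander): course_id=3 -> matches Linear Algebra
  - enrollment 5 (Frank): course_id=NULL, no match -> dropped
So 2 of 5 rows are dropped.

SQL:
SELECT a.student, b.title AS course
FROM enrollments a
INNER JOIN courses b ON a.course_id = b.id

Result:
student | course        
--------+---------------
Wendy   | Physics       
Bob     | Databases     
Xander  | Linear Algebra


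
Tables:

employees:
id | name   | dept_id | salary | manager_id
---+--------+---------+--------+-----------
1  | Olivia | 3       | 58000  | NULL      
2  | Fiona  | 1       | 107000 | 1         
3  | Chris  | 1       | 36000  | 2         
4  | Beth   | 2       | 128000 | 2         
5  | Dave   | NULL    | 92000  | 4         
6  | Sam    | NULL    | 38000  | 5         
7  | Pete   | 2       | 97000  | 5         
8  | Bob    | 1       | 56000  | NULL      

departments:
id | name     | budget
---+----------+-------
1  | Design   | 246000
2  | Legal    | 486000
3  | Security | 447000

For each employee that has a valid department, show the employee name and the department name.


INNER JOIN keeps only employees rows whose dept_id matches an id in departments. Walk through each employee:
  - employee 1 (Olivia): dept_id=3 -> matches Security
  - employee 2 (Fiona): dept_id=1 -> matches Design
  - employee 3 (Chris): dept_id=1 -> matches Design
  - employee 4 (Beth): dept_id=2 -> matches Legal
  - employee 5 (Dave): dept_id=NULL, no match -> dropped
  - employee 6 (Sam): dept_id=NULL, no match -> dropped
  - employee 7 (Pete): dept_id=2 -> matches Legal
  - employee 8 (Bob): dept_id=1 -> matches Design
So 2 of 8 rows are dropped.

SQL:
SELECT a.name, b.name AS department
FROM employees a
INNER JOIN departments b ON a.dept_id = b.id

Result:
name   | department
-------+-----------
Olivia | Security  
Fiona  | Design    
Chris  | Design    
Beth   | Legal     
Pete   | Legal     
Bob    | Design    


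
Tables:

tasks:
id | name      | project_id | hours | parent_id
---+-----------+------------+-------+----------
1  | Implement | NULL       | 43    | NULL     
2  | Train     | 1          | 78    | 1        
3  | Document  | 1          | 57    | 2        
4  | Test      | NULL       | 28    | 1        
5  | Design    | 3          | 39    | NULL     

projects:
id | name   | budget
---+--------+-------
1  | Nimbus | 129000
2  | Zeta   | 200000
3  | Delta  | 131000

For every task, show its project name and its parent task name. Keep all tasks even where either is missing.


Two LEFT JOINs from the same base table tasks: one to projects via project_id, one to tasks itself via parent_id. Both are LEFT so every task is preserved.
Match against projects:
  - task 1 (Implement): project_id=NULL, no match -> kept with NULL
  - task 2 (Train): project_id=1 -> matches Nimbus
  - task 3 (Document): project_id=1 -> matches Nimbus
  - task 4 (Test): project_id=NULL, no match -> kept with NULL
  - task 5 (Design): project_id=3 -> matches Delta
Match against tasks (self):
  - task 1 (Implement): parent_id=NULL -> NULL
  - task 2 (Train): parent_id=1 -> Implement
  - task 3 (Document): parent_id=2 -> Train
  - task 4 (Test): parent_id=1 -> Implement
  - task 5 (Design): parent_id=NULL -> NULL

SQL:
SELECT a.name, b.name AS project, c.name AS parent
FROM tasks a
LEFT JOIN projects b ON a.project_id = b.id
LEFT JOIN tasks c ON a.parent_id = c.id

Result:
name      | project | parent   
----------+---------+----------
Implement | NULL    | NULL     
Train     | Nimbus  | Implement
Document  | Nimbus  | Train    
Test      | NULL    | Implement
Design    | Delta   | NULL     


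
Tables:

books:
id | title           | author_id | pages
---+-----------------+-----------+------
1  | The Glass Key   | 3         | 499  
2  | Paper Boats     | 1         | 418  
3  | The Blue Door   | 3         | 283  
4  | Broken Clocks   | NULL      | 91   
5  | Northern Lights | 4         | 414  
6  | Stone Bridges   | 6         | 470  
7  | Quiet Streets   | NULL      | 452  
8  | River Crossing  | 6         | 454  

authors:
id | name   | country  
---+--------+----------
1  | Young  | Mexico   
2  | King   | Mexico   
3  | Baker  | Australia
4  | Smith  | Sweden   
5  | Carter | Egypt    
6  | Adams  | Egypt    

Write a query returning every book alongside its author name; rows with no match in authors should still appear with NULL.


LEFT JOIN keeps every row from books (the left table); where author_id has no match in authors, the author columns become NULL. Walk through each book:
  - book 1 (The Glass Key): author_id=3 -> matches Baker
  - book 2 (Paper Boats): author_id=1 -> matches Young
  - book 3 (The Blue Door): author_id=3 -> matches Baker
  - book 4 (Broken Clocks): author_id=NULL, no match -> kept with NULL
  - book 5 (Northern Lights): author_id=4 -> matches Smith
  - book 6 (Stone Bridges): author_id=6 -> matches Adams
  - book 7 (Quiet Streets): author_id=NULL, no match -> kept with NULL
  - book 8 (River Crossing): author_id=6 -> matches Adams
All 8 rows appear; 2 have NULL author.

SQL:
SELECT a.title, b.name AS author
FROM books a
LEFT JOIN authors b ON a.author_id = b.id

Result:
title           | author
----------------+-------
The Glass Key   | Baker 
Paper Boats     | Young 
The Blue Door   | Baker 
Broken Clocks   | NULL  
Northern Lights | Smith 
Stone Bridges   | Adams 
Quiet Streets   | NULL  
River Crossing  | Adams 


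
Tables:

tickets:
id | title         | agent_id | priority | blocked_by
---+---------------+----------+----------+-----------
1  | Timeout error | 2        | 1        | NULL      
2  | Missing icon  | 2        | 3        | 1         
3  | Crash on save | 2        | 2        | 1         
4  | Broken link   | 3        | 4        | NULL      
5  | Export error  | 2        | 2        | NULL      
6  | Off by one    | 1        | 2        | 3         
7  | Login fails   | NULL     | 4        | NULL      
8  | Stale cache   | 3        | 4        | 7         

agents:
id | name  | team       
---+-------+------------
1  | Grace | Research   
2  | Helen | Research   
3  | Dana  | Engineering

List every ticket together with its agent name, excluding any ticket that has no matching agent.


INNER JOIN keeps only tickets rows whose agent_id matches an id in agents. Walk through each ticket:
  - ticket 1 (Timeout error): agent_id=2 -> matches Helen
  - ticket 2 (Missing icon): agent_id=2 -> matches Helen
  - ticket 3 (Crash on save): agent_id=2 -> matches Helen
  - ticket 4 (Broken link): agent_id=3 -> matches Dana
  - ticket 5 (Export error): agent_id=2 -> matches Helen
  - ticket 6 (Off by one): agent_id=1 -> matches Grace
  - ticket 7 (Login fails): agent_id=NULL, no match -> dropped
  - ticket 8 (Stale cache): agent_id=3 -> matches Dana
So 1 of 8 rows is dropped.

SQL:
SELECT a.title, b.name AS agent
FROM tickets a
INNER JOIN agents b ON a.agent_id = b.id

Result:
title         | agent
--------------+------
Timeout error | Helen
Missing icon  | Helen
Crash on save | Helen
Broken link   | Dana 
Export error  | Helen
Off by one    | Grace
Stale cache   | Dana 


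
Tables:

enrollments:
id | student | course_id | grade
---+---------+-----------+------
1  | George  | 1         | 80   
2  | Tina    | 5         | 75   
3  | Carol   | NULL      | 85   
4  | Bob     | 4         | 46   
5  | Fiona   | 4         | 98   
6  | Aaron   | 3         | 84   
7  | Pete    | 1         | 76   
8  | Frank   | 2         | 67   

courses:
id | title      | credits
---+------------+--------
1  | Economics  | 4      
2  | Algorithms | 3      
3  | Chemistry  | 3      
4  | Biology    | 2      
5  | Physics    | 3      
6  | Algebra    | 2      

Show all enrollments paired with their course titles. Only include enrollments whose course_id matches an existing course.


INNER JOIN keeps only enrollments rows whose course_id matches an id in courses. Walk through each enrollment:
  - enrollment 1 (George): course_id=1 -> matches Economics
  - enrollment 2 (Tina): course_id=5 -> matches Physics
  - enrollment 3 (Carol): course_id=NULL, no match -> dropped
  - enrollment 4 (Bob): course_id=4 -> matches Biology
  - enrollment 5 (Fiona): course_id=4 -> matches Biology
  - enrollment 6 (Aaron): course_id=3 -> matches Chemistry
  - enrollment 7 (Pete): course_id=1 -> matches Economics
  - enrollment 8 (Frank): course_id=2 -> matches Algorithms
So 1 of 8 rows is dropped.

SQL:
SELECT a.student, b.title AS course
FROM enrollments a
INNER JOIN courses b ON a.course_id = b.id

Result:
student | course    
--------+-----------
George  | Economics 
Tina    | Physics   
Bob     | Biology   
Fiona   | Biology   
Aaron   | Chemistry 
Pete    | Economics 
Frank   | Algorithms


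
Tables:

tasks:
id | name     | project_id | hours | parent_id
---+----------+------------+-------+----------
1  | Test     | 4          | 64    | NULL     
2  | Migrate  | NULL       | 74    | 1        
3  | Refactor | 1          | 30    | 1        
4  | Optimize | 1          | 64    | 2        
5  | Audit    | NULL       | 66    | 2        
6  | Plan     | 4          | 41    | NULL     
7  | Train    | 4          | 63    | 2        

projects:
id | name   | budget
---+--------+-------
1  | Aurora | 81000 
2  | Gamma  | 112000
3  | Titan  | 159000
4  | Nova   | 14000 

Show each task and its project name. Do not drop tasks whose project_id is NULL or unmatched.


LEFT JOIN keeps every row from tasks (the left table); where project_id has no match in projects, the project columns become NULL. Walk through each task:
  - task 1 (Test): project_id=4 -> matches Nova
  - task 2 (Migrate): project_id=NULL, no match -> kept with NULL
  - task 3 (Refactor): project_id=1 -> matches Aurora
  - task 4 (Optimize): project_id=1 -> matches Aurora
  - task 5 (Audit): project_id=NULL, no match -> kept with NULL
  - task 6 (Plan): project_id=4 -> matches Nova
  - task 7 (Train): project_id=4 -> matches Nova
All 7 rows appear; 2 have NULL project.

SQL:
SELECT a.name, b.name AS project
FROM tasks a
LEFT JOIN projects b ON a.project_id = b.id

Result:
name     | project
---------+--------
Test     | Nova   
Migrate  | NULL   
Refactor | Aurora 
Optimize | Aurora 
Audit    | NULL   
Plan     | Nova   
Train    | Nova   


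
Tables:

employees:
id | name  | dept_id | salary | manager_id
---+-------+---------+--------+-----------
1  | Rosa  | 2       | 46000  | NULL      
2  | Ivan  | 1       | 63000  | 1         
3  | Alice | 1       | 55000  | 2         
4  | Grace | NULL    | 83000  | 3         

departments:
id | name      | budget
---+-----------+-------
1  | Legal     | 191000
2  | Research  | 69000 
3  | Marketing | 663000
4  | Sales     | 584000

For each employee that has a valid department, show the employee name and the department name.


INNER JOIN keeps only employees rows whose dept_id matches an id in departments. Walk through each employee:
  - employee 1 (Rosa): dept_id=2 -> matches Research
  - employee 2 (Ivan): dept_id=1 -> matches Legal
  - employee 3 (Alice): dept_id=1 -> matches Legal
  - employee 4 (Grace): dept_id=NULL, no match -> dropped
So 1 of 4 rows is dropped.

SQL:
SELECT a.name, b.name AS department
FROM employees a
INNER JOIN departments b ON a.dept_id = b.id

Result:
name  | department
------+-----------
Rosa  | Research  
Ivan  | Legal     
Alice | Legal     


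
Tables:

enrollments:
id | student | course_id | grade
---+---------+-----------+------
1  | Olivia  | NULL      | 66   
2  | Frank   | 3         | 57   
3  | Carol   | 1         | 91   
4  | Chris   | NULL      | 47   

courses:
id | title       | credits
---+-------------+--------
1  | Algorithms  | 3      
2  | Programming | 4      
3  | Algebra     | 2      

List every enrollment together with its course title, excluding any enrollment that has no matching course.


INNER JOIN keeps only enrollments rows whose course_id matches an id in courses. Walk through each enrollment:
  - enrollment 1 (Olivia): course_id=NULL, no match -> dropped
  - enrollment 2 (Frank): course_id=3 -> matches Algebra
  - enrollment 3 (Carol): course_id=1 -> matches Algorithms
  - enrollment 4 (Chris): course_id=NULL, no match -> dropped
So 2 of 4 rows are dropped.

SQL:
SELECT a.student, b.title AS course
FROM enrollments a
INNER JOIN courses b ON a.course_id = b.id

Result:
student | course    
--------+-----------
Frank   | Algebra   
Carol   | Algorithms


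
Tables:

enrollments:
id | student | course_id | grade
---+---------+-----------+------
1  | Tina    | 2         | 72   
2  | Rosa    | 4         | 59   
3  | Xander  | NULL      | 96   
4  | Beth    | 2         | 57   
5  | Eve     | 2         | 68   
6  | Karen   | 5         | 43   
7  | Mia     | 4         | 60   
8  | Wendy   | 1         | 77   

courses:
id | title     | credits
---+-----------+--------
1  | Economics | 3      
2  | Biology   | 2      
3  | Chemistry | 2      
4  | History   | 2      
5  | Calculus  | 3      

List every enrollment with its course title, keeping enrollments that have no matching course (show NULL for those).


LEFT JOIN keeps every row from enrollments (the left table); where course_id has no match in courses, the course columns become NULL. Walk through each enrollment:
  - enrollment 1 (Tina): course_id=2 -> matches Biology
  - enrollment 2 (Rosa): course_id=4 -> matches History
  - enrollment 3 (Xander): course_id=NULL, no match -> kept with NULL
  - enrollment 4 (Beth): course_id=2 -> matches Biology
  - enrollment 5 (Eve): course_id=2 -> matches Biology
  - enrollment 6 (Karen): course_id=5 -> matches Calculus
  - enrollment 7 (Mia): course_id=4 -> matches History
  - enrollment 8 (Wendy): course_id=1 -> matches Economics
All 8 rows appear; 1 has NULL course.

SQL:
SELECT a.student, b.title AS course
FROM enrollments a
LEFT JOIN courses b ON a.course_id = b.id

Result:
student | course   
--------+----------
Tina    | Biology  
Rosa    | History  
Xander  | NULL     
Beth    | Biology  
Eve     | Biology  
Karen   | Calculus 
Mia     | History  
Wendy   | Economics


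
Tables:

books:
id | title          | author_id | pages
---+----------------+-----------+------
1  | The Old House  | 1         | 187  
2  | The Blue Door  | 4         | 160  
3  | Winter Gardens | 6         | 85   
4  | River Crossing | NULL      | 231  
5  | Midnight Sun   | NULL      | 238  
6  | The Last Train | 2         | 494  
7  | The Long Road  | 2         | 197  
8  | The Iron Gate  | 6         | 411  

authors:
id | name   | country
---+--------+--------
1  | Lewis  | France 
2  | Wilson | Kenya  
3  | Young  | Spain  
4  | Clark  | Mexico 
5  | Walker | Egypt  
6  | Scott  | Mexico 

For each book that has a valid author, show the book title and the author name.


INNER JOIN keeps only books rows whose author_id matches an id in authors. Walk through each book:
  - book 1 (The Old House): author_id=1 -> matches Lewis
  - book 2 (The Blue Door): author_id=4 -> matches Clark
  - book 3 (Winter Gardens): author_id=6 -> matches Scott
  - book 4 (River Crossing): author_id=NULL, no match -> dropped
  - book 5 (Midnight Sun): author_id=NULL, no match -> dropped
  - book 6 (The Last Train): author_id=2 -> matches Wilson
  - book 7 (The Long Road): author_id=2 -> matches Wilson
  - book 8 (The Iron Gate): author_id=6 -> matches Scott
So 2 of 8 rows are dropped.

SQL:
SELECT a.title, b.name AS author
FROM books a
INNER JOIN authors b ON a.author_id = b.id

Result:
title          | author
---------------+-------
The Old House  | Lewis 
The Blue Door  | Clark 
Winter Gardens | Scott 
The Last Train | Wilson
The Long Road  | Wilson
The Iron Gate  | Scott 


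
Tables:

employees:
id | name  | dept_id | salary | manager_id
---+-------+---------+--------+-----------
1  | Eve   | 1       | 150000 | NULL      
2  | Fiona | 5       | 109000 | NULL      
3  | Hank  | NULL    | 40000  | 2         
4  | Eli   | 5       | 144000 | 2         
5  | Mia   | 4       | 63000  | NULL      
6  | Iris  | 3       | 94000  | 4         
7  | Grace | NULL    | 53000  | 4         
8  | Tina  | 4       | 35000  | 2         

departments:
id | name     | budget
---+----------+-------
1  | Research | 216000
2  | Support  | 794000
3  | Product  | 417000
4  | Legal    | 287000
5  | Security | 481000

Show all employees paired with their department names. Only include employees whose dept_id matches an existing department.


INNER JOIN keeps only employees rows whose dept_id matches an id in departments. Walk through each employee:
  - employee 1 (Eve): dept_id=1 -> matches Research
  - employee 2 (Fiona): dept_id=5 -> matches Security
  - employee 3 (Hank): dept_id=NULL, no match -> dropped
  - employee 4 (Eli): dept_id=5 -> matches Security
  - employee 5 (Mia): dept_id=4 -> matches Legal
  - employee 6 (Iris): dept_id=3 -> matches Product
  - employee 7 (Grace): dept_id=NULL, no match -> dropped
  - employee 8 (Tina): dept_id=4 -> matches Legal
So 2 of 8 rows are dropped.

SQL:
SELECT a.name, b.name AS department
FROM employees a
INNER JOIN departments b ON a.dept_id = b.id

Result:
name  | department
------+-----------
Eve   | Research  
Fiona | Security  
Eli   | Security  
Mia   | Legal     
Iris  | Product   
Tina  | Legal     


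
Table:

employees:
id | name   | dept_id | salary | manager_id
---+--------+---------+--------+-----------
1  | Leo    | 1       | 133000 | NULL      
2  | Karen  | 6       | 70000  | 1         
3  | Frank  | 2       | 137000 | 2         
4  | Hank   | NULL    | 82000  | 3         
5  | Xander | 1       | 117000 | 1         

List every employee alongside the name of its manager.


This is a self-join: employees is joined to a second copy of itself, matching each row's manager_id to another row's id. Use LEFT JOIN so rows with manager_id=NULL are kept.
  - employee 1 (Leo): manager_id=NULL -> NULL
  - employee 2 (Karen): manager_id=1 -> Leo
  - employee 3 (Frank): manager_id=2 -> Karen
  - employee 4 (Hank): manager_id=3 -> Frank
  - employee 5 (Xander): manager_id=1 -> Leo

SQL:
SELECT a.name AS item, b.name AS manager
FROM employees a
LEFT JOIN employees b ON a.manager_id = b.id

Result:
item   | manager
-------+--------
Leo    | NULL   
Karen  | Leo    
Frank  | Karen  
Hank   | Frank  
Xander | Leo    


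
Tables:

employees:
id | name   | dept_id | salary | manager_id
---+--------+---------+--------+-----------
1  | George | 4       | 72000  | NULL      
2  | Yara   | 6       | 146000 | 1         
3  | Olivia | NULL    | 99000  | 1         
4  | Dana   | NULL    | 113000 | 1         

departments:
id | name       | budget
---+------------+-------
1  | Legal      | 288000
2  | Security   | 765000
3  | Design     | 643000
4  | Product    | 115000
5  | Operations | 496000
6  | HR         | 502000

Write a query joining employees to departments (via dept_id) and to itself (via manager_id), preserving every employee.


Two LEFT JOINs from the same base table employees: one to departments via dept_id, one to employees itself via manager_id. Both are LEFT so every employee is preserved.
Match against departments:
  - employee 1 (George): dept_id=4 -> matches Product
  - employee 2 (Yara): dept_id=6 -> matches HR
  - employee 3 (Olivia): dept_id=NULL, no match -> kept with NULL
  - employee 4 (Dana): dept_id=NULL, no match -> kept with NULL
Match against employees (self):
  - employee 1 (George): manager_id=NULL -> NULL
  - employee 2 (Yara): manager_id=1 -> George
  - employee 3 (Olivia): manager_id=1 -> George
  - employee 4 (Dana): manager_id=1 -> George

SQL:
SELECT a.name, b.name AS department, c.name AS manager
FROM employees a
LEFT JOIN departments b ON a.dept_id = b.id
LEFT JOIN employees c ON a.manager_id = c.id

Result:
name   | department | manager
-------+------------+--------
George | Product    | NULL   
Yara   | HR         | George 
Olivia | NULL       | George 
Dana   | NULL       | George 


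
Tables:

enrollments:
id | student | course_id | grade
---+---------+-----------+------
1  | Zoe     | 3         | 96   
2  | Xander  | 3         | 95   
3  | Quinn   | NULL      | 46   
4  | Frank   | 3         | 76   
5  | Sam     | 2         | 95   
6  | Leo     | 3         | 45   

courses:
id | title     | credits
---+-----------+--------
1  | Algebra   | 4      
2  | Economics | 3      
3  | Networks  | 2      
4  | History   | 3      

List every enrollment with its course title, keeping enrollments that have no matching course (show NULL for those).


LEFT JOIN keeps every row from enrollments (the left table); where course_id has no match in courses, the course columns become NULL. Walk through each enrollment:
  - enrollment 1 (Zoe): course_id=3 -> matches Networks
  - enrollment 2 (Xander): course_id=3 -> matches Networks
  - enrollment 3 (Quinn): course_id=NULL, no match -> kept with NULL
  - enrollment 4 (Frank): course_id=3 -> matches Networks
  - enrollment 5 (Sam): course_id=2 -> matches Economics
  - enrollment 6 (Leo): course_id=3 -> matches Networks
All 6 rows appear; 1 has NULL course.

SQL:
SELECT a.student, b.title AS course
FROM enrollments a
LEFT JOIN courses b ON a.course_id = b.id

Result:
student | course   
--------+----------
Zoe     | Networks 
Xander  | Networks 
Quinn   | NULL     
Frank   | Networks 
Sam     | Economics
Leo     | Networks 


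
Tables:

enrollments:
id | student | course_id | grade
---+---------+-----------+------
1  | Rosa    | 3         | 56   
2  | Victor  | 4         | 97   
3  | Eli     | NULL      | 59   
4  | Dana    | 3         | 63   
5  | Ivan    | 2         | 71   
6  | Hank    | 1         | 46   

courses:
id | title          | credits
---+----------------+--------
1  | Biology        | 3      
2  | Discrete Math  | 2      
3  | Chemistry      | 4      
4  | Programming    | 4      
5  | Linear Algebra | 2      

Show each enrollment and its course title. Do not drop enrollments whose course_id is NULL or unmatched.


LEFT JOIN keeps every row from enrollments (the left table); where course_id has no match in courses, the course columns become NULL. Walk through each enrollment:
  - enrollment 1 (Rosa): course_id=3 -> matches Chemistry
  - enrollment 2 (Victor): course_id=4 -> matches Programming
  - enrollment 3 (Eli): course_id=NULL, no match -> kept with NULL
  - enrollment 4 (Dana): course_id=3 -> matches Chemistry
  - enrollment 5 (Ivan): course_id=2 -> matches Discrete Math
  - enrollment 6 (Hank): course_id=1 -> matches Biology
All 6 rows appear; 1 has NULL course.

SQL:
SELECT a.student, b.title AS course
FROM enrollments a
LEFT JOIN courses b ON a.course_id = b.id

Result:
student | course       
--------+--------------
Rosa    | Chemistry    
Victor  | Programming  
Eli     | NULL         
Dana    | Chemistry    
Ivan    | Discrete Math
Hank    | Biology      


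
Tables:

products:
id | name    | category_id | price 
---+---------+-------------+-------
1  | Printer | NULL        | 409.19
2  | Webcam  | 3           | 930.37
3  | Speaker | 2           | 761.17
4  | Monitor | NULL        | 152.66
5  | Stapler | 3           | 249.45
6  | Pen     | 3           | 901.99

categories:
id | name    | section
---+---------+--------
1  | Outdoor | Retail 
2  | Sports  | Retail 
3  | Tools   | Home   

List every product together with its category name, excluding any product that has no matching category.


INNER JOIN keeps only products rows whose category_id matches an id in categories. Walk through each product:
  - product 1 (Printer): category_id=NULL, no match -> dropped
  - product 2 (Webcam): category_id=3 -> matches Tools
  - product 3 (Speaker): category_id=2 -> matches Sports
  - product 4 (Monitor): category_id=NULL, no match -> dropped
  - product 5 (Stapler): category_id=3 -> matches Tools
  - product 6 (Pen): category_id=3 -> matches Tools
So 2 of 6 rows are dropped.

SQL:
SELECT a.name, b.name AS category
FROM products a
INNER JOIN categories b ON a.category_id = b.id

Result:
name    | category
--------+---------
Webcam  | Tools   
Speaker | Sports  
Stapler | Tools   
Pen     | Tools   


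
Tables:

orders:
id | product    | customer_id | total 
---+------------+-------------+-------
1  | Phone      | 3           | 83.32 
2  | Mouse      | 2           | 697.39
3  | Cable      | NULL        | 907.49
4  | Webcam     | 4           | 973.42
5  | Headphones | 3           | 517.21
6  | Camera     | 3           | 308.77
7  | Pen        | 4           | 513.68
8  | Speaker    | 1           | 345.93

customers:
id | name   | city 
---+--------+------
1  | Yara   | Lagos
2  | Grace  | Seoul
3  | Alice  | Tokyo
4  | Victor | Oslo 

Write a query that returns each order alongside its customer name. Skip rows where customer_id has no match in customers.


INNER JOIN keeps only orders rows whose customer_id matches an id in customers. Walk through each order:
  - order 1 (Phone): customer_id=3 -> matches Alice
  - order 2 (Mouse): customer_id=2 -> matches Grace
  - order 3 (Cable): customer_id=NULL, no match -> dropped
  - order 4 (Webcam): customer_id=4 -> matches Victor
  - order 5 (Headphones): customer_id=3 -> matches Alice
  - order 6 (Camera): customer_id=3 -> matches Alice
  - order 7 (Pen): customer_id=4 -> matches Victor
  - order 8 (Speaker): customer_id=1 -> matches Yara
So 1 of 8 rows is dropped.

SQL:
SELECT a.product, b.name AS customer
FROM orders a
INNER JOIN customers b ON a.customer_id = b.id

Result:
product    | customer
-----------+---------
Phone      | Alice   
Mouse      | Grace   
Webcam     | Victor  
Headphones | Alice   
Camera     | Alice   
Pen        | Victor  
Speaker    | Yara    


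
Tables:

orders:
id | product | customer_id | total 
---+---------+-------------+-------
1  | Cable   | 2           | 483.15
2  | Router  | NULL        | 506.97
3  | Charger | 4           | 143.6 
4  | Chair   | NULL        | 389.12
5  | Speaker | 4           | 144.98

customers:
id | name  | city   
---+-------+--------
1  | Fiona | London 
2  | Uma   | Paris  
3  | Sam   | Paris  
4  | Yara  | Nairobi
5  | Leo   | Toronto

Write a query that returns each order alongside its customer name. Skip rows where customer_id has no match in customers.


INNER JOIN keeps only orders rows whose customer_id matches an id in customers. Walk through each order:
  - order 1 (Cable): customer_id=2 -> matches Uma
  - order 2 (Router): customer_id=NULL, no match -> dropped
  - order 3 (Charger): customer_id=4 -> matches Yara
  - order 4 (Chair): customer_id=NULL, no match -> dropped
  - order 5 (Speaker): customer_id=4 -> matches Yara
So 2 of 5 rows are dropped.

SQL:
SELECT a.product, b.name AS customer
FROM orders a
INNER JOIN customers b ON a.customer_id = b.id

Result:
product | customer
--------+---------
Cable   | Uma     
Charger | Yara    
Speaker | Yara    


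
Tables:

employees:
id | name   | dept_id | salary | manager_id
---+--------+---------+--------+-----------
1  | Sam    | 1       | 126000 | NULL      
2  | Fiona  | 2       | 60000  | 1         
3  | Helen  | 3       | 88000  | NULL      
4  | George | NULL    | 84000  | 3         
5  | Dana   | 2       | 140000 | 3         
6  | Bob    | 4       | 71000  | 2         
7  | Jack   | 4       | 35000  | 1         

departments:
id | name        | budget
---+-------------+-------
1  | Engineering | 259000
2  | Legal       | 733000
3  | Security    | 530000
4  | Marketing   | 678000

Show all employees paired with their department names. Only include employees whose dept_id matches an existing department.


INNER JOIN keeps only employees rows whose dept_id matches an id in departments. Walk through each employee:
  - employee 1 (Sam): dept_id=1 -> matches Engineering
  - employee 2 (Fiona): dept_id=2 -> matches Legal
  - employee 3 (Helen): dept_id=3 -> matches Security
  - employee 4 (George): dept_id=NULL, no match -> dropped
  - employee 5 (Dana): dept_id=2 -> matches Legal
  - employee 6 (Bob): dept_id=4 -> matches Marketing
  - employee 7 (Jack): dept_id=4 -> matches Marketing
So 1 of 7 rows is dropped.

SQL:
SELECT a.name, b.name AS department
FROM employees a
INNER JOIN departments b ON a.dept_id = b.id

Result:
name  | department 
------+------------
Sam   | Engineering
Fiona | Legal      
Helen | Security   
Dana  | Legal      
Bob   | Marketing  
Jack  | Marketing  


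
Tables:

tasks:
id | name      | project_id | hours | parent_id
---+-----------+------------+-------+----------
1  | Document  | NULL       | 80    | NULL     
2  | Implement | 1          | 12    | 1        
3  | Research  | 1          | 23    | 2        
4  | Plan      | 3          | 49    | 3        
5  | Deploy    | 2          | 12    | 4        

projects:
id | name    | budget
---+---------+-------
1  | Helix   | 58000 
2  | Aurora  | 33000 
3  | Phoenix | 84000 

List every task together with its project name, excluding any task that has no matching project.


INNER JOIN keeps only tasks rows whose project_id matches an id in projects. Walk through each task:
  - task 1 (Document): project_id=NULL, no match -> dropped
  - task 2 (Implement): project_id=1 -> matches Helix
  - task 3 (Research): project_id=1 -> matches Helix
  - task 4 (Plan): project_id=3 -> matches Phoenix
  - task 5 (Deploy): project_id=2 -> matches Aurora
So 1 of 5 rows is dropped.

SQL:
SELECT a.name, b.name AS project
FROM tasks a
INNER JOIN projects b ON a.project_id = b.id

Result:
name      | project
----------+--------
Implement | Helix  
Research  | Helix  
Plan      | Phoenix
Deploy    | Aurora 
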